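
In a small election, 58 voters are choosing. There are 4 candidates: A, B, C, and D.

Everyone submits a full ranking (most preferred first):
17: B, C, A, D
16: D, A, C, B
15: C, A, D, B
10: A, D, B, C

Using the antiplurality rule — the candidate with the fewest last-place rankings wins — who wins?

A

Last-place votes: A 0, B 31, C 10, D 17.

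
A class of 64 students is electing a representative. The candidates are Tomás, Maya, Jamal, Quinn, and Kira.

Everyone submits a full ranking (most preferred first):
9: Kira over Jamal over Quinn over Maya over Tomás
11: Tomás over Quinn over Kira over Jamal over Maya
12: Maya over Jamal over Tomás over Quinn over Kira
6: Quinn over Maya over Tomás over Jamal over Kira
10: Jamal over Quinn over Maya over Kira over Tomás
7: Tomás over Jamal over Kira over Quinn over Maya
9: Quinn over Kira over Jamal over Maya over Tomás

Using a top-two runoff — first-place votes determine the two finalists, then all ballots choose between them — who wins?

Quinn

Round 1 first-place votes: Tomás 18, Maya 12, Jamal 10, Quinn 15, Kira 9. Tomás and Quinn advance.
Runoff: Tomás is ranked above Quinn on 30 ballots, Quinn above Tomás on 34.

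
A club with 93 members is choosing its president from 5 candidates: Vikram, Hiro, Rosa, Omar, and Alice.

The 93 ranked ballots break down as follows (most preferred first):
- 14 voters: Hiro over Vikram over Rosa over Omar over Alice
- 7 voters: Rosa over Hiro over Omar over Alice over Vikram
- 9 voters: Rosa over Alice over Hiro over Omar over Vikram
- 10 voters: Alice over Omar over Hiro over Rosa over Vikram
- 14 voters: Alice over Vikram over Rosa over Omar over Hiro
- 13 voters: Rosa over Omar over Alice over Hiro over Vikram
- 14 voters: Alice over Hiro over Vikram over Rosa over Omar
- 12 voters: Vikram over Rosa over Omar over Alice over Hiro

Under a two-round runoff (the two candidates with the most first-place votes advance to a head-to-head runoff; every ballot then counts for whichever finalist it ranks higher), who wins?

Rosa

Round 1 first-place votes: Vikram 12, Hiro 14, Rosa 29, Omar 0, Alice 38. Alice and Rosa advance.
Runoff: Alice is ranked above Rosa on 38 ballots, Rosa above Alice on 55.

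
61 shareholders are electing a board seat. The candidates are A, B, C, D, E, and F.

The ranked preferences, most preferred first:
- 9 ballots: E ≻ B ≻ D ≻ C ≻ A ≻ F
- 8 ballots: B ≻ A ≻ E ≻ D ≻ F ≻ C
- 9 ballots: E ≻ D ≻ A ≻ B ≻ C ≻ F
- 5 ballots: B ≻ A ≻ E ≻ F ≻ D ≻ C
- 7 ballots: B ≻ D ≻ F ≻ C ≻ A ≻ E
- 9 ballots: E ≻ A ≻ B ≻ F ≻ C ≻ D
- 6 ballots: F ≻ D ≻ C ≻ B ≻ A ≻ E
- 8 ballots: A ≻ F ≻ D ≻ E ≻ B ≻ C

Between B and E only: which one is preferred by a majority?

E

B is ranked above E on 26 ballots; E above B on 35.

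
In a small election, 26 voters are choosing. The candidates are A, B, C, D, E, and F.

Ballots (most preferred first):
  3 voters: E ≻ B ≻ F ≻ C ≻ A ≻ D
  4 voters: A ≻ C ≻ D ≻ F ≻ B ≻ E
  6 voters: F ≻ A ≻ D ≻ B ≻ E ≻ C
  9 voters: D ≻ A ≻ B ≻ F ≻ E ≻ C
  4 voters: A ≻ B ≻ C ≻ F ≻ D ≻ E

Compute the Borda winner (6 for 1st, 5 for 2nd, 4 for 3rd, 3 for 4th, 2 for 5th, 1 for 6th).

A

A: 3×2 + 4×6 + 6×5 + 9×5 + 4×6 = 129
B: 3×5 + 4×2 + 6×3 + 9×4 + 4×5 = 97
C: 3×3 + 4×5 + 6×1 + 9×1 + 4×4 = 60
D: 3×1 + 4×4 + 6×4 + 9×6 + 4×2 = 105
E: 3×6 + 4×1 + 6×2 + 9×2 + 4×1 = 56
F: 3×4 + 4×3 + 6×6 + 9×3 + 4×3 = 99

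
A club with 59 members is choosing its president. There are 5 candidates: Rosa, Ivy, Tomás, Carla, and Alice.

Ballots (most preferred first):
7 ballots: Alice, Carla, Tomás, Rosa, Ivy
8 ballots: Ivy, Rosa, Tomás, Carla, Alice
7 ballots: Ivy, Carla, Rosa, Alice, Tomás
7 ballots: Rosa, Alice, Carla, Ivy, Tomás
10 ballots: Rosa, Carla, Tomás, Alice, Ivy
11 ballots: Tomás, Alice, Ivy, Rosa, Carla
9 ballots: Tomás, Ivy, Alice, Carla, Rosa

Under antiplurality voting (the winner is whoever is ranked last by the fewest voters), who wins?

Alice

Last-place votes: Rosa 9, Ivy 17, Tomás 14, Carla 11, Alice 8.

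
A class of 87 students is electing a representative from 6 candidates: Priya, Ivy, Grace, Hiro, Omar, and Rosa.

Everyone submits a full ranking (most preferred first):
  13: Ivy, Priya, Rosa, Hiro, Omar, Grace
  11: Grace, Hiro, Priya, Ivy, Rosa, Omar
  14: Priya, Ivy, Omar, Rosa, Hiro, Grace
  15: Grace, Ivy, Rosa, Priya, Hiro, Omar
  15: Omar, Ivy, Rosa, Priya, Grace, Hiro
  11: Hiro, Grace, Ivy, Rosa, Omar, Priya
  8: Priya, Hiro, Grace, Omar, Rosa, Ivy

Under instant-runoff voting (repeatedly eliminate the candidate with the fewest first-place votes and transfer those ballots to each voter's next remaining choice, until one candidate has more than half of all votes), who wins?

Priya

Round 1: Priya 22, Ivy 13, Grace 26, Hiro 11, Omar 15, Rosa 0. Rosa eliminated.
Round 2: Priya 22, Ivy 13, Grace 26, Hiro 11, Omar 15. Hiro eliminated.
Round 3: Priya 22, Ivy 13, Grace 37, Omar 15. Ivy eliminated.
Round 4: Priya 35, Grace 37, Omar 15. Omar eliminated.
Round 5: Priya 50, Grace 37. Priya has a majority (≥44).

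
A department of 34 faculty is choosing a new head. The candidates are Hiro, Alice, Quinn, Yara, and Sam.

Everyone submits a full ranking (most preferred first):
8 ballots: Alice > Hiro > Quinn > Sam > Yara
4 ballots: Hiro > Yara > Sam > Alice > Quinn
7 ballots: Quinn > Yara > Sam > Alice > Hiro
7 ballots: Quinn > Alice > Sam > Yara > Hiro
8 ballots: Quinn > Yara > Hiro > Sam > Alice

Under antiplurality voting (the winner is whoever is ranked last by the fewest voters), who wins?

Last-place votes: Hiro 14, Alice 8, Quinn 4, Yara 8, Sam 0.

Sam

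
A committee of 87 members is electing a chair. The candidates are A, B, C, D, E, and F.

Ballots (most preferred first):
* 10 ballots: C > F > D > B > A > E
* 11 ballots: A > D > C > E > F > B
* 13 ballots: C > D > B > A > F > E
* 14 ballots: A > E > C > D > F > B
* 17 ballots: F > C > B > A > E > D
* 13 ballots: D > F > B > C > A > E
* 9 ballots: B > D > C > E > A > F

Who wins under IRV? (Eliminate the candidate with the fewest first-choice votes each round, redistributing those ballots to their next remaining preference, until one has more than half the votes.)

C

Round 1: A 25, B 9, C 23, D 13, E 0, F 17. E eliminated.
Round 2: A 25, B 9, C 23, D 13, F 17. B eliminated.
Round 3: A 25, C 23, D 22, F 17. F eliminated.
Round 4: A 25, C 40, D 22. D eliminated.
Round 5: A 25, C 62. C has a majority (≥44).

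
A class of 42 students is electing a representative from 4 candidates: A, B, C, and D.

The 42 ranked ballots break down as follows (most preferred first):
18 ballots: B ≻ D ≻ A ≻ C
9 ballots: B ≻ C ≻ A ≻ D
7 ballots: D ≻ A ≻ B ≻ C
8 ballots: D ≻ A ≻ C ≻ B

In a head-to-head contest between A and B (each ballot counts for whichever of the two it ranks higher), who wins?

B

A is ranked above B on 15 ballots; B above A on 27.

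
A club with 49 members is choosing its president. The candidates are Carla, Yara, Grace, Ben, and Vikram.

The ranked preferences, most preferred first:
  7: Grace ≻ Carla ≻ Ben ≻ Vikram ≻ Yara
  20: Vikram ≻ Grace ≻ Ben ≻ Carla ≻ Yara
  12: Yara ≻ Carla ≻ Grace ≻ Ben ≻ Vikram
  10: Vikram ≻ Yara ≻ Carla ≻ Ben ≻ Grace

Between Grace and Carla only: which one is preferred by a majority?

Grace

Grace is ranked above Carla on 27 ballots; Carla above Grace on 22.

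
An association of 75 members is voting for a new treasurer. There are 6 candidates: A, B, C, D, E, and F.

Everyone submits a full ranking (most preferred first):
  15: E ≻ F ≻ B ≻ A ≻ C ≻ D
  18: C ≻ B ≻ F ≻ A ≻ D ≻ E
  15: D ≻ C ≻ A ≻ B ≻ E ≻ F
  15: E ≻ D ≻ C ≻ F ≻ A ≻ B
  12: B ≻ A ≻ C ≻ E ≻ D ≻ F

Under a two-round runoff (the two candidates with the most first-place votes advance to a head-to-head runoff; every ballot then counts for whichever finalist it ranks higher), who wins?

C

Round 1 first-place votes: A 0, B 12, C 18, D 15, E 30, F 0. E and C advance.
Runoff: E is ranked above C on 30 ballots, C above E on 45.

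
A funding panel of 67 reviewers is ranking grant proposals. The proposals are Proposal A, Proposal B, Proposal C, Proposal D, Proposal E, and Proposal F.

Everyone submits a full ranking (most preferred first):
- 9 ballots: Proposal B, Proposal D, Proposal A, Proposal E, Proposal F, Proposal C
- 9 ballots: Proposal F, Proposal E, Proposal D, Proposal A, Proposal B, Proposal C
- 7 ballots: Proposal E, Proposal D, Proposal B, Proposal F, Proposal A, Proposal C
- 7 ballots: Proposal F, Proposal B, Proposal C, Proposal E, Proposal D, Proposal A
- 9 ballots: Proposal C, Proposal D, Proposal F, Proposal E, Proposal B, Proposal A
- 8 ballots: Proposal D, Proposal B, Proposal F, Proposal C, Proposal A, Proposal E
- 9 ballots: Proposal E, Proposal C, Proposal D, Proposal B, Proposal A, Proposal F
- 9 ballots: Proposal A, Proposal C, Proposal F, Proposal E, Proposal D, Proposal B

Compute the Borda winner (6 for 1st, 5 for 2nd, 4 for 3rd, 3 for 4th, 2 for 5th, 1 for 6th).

Proposal A: 9×4 + 9×3 + 7×2 + 7×1 + 9×1 + 8×2 + 9×2 + 9×6 = 181
Proposal B: 9×6 + 9×2 + 7×4 + 7×5 + 9×2 + 8×5 + 9×3 + 9×1 = 229
Proposal C: 9×1 + 9×1 + 7×1 + 7×4 + 9×6 + 8×3 + 9×5 + 9×5 = 221
Proposal D: 9×5 + 9×4 + 7×5 + 7×2 + 9×5 + 8×6 + 9×4 + 9×2 = 277
Proposal E: 9×3 + 9×5 + 7×6 + 7×3 + 9×3 + 8×1 + 9×6 + 9×3 = 251
Proposal F: 9×2 + 9×6 + 7×3 + 7×6 + 9×4 + 8×4 + 9×1 + 9×4 = 248

Proposal D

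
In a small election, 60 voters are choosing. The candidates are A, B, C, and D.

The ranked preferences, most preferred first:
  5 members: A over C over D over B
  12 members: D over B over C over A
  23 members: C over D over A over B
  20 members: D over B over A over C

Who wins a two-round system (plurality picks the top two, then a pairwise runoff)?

D

Round 1 first-place votes: A 5, B 0, C 23, D 32. D and C advance.
Runoff: D is ranked above C on 32 ballots, C above D on 28.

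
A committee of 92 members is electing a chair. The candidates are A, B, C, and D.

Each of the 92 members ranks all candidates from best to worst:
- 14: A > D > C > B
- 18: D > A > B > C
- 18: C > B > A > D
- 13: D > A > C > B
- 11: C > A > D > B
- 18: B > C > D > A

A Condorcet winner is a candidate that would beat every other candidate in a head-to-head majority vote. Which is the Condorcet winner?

C

C vs A: 47–45
C vs B: 56–36
C vs D: 47–45
C beats every other candidate.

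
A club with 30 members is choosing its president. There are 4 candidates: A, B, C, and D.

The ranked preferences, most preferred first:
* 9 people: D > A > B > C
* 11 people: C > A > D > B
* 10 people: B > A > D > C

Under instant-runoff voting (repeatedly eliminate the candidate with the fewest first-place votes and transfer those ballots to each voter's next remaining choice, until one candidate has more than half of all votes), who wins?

Round 1: A 0, B 10, C 11, D 9. A eliminated.
Round 2: B 10, C 11, D 9. D eliminated.
Round 3: B 19, C 11. B has a majority (≥16).

B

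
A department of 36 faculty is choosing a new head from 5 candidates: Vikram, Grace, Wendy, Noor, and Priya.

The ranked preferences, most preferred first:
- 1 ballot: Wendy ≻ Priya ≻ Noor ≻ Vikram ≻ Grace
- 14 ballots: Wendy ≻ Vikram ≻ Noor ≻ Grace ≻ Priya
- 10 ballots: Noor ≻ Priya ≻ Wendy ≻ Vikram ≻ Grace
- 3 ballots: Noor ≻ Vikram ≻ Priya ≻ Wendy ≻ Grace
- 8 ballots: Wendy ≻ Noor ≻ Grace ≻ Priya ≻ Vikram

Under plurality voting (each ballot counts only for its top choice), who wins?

First-place votes: Vikram 0, Grace 0, Wendy 23, Noor 13, Priya 0.

Wendy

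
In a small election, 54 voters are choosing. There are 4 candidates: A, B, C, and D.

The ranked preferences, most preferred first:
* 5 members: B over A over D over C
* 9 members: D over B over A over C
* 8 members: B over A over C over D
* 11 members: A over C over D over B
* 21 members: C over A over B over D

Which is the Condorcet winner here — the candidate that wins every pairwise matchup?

A vs B: 32–22
A vs C: 33–21
A vs D: 45–9
A beats every other candidate.

A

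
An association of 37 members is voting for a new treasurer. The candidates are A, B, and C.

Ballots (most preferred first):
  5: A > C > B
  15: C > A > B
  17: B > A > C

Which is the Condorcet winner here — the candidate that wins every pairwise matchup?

A vs B: 20–17
A vs C: 22–15
A beats every other candidate.

A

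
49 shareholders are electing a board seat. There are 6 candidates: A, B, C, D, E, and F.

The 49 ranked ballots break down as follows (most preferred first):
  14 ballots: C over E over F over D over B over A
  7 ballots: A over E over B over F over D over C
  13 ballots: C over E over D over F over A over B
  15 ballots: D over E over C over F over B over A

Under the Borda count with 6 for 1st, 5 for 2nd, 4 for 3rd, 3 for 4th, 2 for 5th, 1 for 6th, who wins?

E

A: 14×1 + 7×6 + 13×2 + 15×1 = 97
B: 14×2 + 7×4 + 13×1 + 15×2 = 99
C: 14×6 + 7×1 + 13×6 + 15×4 = 229
D: 14×3 + 7×2 + 13×4 + 15×6 = 198
E: 14×5 + 7×5 + 13×5 + 15×5 = 245
F: 14×4 + 7×3 + 13×3 + 15×3 = 161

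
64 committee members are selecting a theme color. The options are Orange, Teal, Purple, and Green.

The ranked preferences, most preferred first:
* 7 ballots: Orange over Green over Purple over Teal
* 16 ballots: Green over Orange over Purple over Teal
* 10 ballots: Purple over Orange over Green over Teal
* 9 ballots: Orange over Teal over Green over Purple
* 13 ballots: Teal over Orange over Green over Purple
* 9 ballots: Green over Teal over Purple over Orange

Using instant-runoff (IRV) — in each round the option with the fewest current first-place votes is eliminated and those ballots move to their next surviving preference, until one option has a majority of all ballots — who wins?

Orange

Round 1: Orange 16, Teal 13, Purple 10, Green 25. Purple eliminated.
Round 2: Orange 26, Teal 13, Green 25. Teal eliminated.
Round 3: Orange 39, Green 25. Orange has a majority (≥33).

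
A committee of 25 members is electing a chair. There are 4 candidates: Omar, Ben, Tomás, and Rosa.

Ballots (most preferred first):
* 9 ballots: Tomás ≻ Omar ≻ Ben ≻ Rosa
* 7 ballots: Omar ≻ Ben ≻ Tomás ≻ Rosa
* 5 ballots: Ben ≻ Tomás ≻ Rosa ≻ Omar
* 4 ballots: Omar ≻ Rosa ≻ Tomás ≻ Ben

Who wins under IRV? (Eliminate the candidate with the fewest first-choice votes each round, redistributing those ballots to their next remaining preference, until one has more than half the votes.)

Round 1: Omar 11, Ben 5, Tomás 9, Rosa 0. Rosa eliminated.
Round 2: Omar 11, Ben 5, Tomás 9. Ben eliminated.
Round 3: Omar 11, Tomás 14. Tomás has a majority (≥13).

Tomás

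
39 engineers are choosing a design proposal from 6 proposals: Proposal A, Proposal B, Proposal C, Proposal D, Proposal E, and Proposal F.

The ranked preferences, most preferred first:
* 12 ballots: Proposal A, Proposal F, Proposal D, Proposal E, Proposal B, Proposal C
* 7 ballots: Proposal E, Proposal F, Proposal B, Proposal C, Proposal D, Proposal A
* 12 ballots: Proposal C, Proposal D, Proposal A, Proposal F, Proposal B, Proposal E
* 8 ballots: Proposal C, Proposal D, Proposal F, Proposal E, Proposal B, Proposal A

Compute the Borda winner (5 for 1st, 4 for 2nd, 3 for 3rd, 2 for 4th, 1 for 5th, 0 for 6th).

Proposal A: 12×5 + 7×0 + 12×3 + 8×0 = 96
Proposal B: 12×1 + 7×3 + 12×1 + 8×1 = 53
Proposal C: 12×0 + 7×2 + 12×5 + 8×5 = 114
Proposal D: 12×3 + 7×1 + 12×4 + 8×4 = 123
Proposal E: 12×2 + 7×5 + 12×0 + 8×2 = 75
Proposal F: 12×4 + 7×4 + 12×2 + 8×3 = 124

Proposal F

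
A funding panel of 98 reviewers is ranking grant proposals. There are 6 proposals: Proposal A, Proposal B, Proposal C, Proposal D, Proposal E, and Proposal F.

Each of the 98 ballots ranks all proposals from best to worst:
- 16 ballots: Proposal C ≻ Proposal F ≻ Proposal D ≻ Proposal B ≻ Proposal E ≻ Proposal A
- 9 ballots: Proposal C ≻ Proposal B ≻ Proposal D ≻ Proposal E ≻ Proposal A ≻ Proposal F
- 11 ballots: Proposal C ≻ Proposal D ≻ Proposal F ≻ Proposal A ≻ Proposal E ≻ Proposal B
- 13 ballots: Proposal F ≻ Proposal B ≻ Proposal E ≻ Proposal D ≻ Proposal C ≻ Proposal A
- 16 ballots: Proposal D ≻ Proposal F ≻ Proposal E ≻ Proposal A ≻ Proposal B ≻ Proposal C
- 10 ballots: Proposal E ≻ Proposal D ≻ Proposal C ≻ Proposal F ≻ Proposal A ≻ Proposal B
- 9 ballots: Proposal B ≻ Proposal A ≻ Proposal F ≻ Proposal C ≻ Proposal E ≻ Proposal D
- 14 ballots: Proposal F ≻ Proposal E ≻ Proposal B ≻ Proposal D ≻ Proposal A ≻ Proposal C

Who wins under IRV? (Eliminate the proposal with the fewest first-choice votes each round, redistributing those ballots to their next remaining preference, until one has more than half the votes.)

Proposal F

Round 1: Proposal A 0, Proposal B 9, Proposal C 36, Proposal D 16, Proposal E 10, Proposal F 27. Proposal A eliminated.
Round 2: Proposal B 9, Proposal C 36, Proposal D 16, Proposal E 10, Proposal F 27. Proposal B eliminated.
Round 3: Proposal C 36, Proposal D 16, Proposal E 10, Proposal F 36. Proposal E eliminated.
Round 4: Proposal C 36, Proposal D 26, Proposal F 36. Proposal D eliminated.
Round 5: Proposal C 46, Proposal F 52. Proposal F has a majority (≥50).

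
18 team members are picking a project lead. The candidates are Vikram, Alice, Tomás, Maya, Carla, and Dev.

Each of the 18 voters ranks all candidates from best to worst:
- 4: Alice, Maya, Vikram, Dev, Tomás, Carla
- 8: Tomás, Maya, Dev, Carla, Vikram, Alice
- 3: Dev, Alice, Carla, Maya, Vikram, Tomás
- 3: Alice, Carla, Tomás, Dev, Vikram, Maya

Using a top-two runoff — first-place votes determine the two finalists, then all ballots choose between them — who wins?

Round 1 first-place votes: Vikram 0, Alice 7, Tomás 8, Maya 0, Carla 0, Dev 3. Tomás and Alice advance.
Runoff: Tomás is ranked above Alice on 8 ballots, Alice above Tomás on 10.

Alice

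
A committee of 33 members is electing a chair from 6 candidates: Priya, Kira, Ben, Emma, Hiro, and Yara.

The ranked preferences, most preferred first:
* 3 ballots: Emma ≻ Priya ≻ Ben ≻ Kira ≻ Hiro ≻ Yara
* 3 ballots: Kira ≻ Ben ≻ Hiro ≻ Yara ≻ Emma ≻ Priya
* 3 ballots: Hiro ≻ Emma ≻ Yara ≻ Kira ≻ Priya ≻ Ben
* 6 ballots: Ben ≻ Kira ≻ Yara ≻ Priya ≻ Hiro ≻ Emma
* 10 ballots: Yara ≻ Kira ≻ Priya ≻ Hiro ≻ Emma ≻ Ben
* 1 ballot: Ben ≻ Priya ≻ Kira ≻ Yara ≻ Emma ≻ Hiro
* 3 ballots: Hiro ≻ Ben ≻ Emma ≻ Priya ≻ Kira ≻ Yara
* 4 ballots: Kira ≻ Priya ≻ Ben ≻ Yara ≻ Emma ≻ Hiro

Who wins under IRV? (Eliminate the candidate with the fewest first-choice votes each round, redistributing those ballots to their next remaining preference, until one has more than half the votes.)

Ben

Round 1: Priya 0, Kira 7, Ben 7, Emma 3, Hiro 6, Yara 10. Priya eliminated.
Round 2: Kira 7, Ben 7, Emma 3, Hiro 6, Yara 10. Emma eliminated.
Round 3: Kira 7, Ben 10, Hiro 6, Yara 10. Hiro eliminated.
Round 4: Kira 7, Ben 13, Yara 13. Kira eliminated.
Round 5: Ben 20, Yara 13. Ben has a majority (≥17).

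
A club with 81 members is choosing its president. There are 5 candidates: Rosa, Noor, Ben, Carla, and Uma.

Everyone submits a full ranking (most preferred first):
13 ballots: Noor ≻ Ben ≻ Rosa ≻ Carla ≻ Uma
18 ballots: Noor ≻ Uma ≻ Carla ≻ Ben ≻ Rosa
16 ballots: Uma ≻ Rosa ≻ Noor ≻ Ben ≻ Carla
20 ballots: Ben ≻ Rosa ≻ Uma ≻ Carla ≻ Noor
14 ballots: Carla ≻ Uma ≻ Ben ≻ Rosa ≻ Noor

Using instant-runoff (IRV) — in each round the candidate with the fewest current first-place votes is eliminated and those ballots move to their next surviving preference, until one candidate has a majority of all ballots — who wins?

Uma

Round 1: Rosa 0, Noor 31, Ben 20, Carla 14, Uma 16. Rosa eliminated.
Round 2: Noor 31, Ben 20, Carla 14, Uma 16. Carla eliminated.
Round 3: Noor 31, Ben 20, Uma 30. Ben eliminated.
Round 4: Noor 31, Uma 50. Uma has a majority (≥41).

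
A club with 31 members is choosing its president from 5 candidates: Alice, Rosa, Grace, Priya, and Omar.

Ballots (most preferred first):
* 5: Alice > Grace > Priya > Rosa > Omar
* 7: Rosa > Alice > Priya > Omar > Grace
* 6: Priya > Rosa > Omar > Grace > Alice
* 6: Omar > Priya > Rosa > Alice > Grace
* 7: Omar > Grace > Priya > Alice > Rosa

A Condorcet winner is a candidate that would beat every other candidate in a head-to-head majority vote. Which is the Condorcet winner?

Priya vs Alice: 19–12
Priya vs Rosa: 24–7
Priya vs Grace: 19–12
Priya vs Omar: 18–13
Priya beats every other candidate.

Priya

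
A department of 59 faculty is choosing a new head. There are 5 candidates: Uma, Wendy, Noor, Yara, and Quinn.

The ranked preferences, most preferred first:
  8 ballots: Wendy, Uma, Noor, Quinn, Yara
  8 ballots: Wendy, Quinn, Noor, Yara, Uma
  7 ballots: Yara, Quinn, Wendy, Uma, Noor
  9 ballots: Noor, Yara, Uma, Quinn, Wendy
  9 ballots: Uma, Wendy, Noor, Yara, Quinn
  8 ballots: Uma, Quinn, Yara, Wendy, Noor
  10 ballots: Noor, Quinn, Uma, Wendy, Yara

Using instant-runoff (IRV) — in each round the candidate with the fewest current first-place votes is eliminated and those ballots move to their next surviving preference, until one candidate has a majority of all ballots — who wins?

Round 1: Uma 17, Wendy 16, Noor 19, Yara 7, Quinn 0. Quinn eliminated.
Round 2: Uma 17, Wendy 16, Noor 19, Yara 7. Yara eliminated.
Round 3: Uma 17, Wendy 23, Noor 19. Uma eliminated.
Round 4: Wendy 40, Noor 19. Wendy has a majority (≥30).

Wendy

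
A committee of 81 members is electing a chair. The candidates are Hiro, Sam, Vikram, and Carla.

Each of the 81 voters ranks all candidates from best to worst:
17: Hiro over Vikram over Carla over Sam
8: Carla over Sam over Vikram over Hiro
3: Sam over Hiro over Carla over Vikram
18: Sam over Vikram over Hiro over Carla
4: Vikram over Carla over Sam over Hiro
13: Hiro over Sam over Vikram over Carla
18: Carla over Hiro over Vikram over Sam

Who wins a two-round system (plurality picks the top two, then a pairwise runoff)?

Round 1 first-place votes: Hiro 30, Sam 21, Vikram 4, Carla 26. Hiro and Carla advance.
Runoff: Hiro is ranked above Carla on 51 ballots, Carla above Hiro on 30.

Hiro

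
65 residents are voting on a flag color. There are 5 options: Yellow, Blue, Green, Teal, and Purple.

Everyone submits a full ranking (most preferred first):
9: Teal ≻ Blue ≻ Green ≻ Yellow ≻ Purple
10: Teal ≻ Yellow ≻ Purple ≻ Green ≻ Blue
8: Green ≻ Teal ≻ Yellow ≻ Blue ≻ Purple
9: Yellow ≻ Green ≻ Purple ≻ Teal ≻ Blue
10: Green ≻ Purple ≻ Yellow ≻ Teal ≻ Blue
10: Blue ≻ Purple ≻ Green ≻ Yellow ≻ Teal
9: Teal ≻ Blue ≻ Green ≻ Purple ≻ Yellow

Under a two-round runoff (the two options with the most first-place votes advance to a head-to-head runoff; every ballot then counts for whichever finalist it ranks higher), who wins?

Green

Round 1 first-place votes: Yellow 9, Blue 10, Green 18, Teal 28, Purple 0. Teal and Green advance.
Runoff: Teal is ranked above Green on 28 ballots, Green above Teal on 37.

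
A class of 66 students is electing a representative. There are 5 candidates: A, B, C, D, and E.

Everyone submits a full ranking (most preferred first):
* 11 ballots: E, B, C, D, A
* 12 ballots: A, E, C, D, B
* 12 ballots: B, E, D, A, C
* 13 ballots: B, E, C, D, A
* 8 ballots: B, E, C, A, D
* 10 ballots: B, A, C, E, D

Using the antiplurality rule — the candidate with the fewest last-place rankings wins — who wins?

E

Last-place votes: A 24, B 12, C 12, D 18, E 0.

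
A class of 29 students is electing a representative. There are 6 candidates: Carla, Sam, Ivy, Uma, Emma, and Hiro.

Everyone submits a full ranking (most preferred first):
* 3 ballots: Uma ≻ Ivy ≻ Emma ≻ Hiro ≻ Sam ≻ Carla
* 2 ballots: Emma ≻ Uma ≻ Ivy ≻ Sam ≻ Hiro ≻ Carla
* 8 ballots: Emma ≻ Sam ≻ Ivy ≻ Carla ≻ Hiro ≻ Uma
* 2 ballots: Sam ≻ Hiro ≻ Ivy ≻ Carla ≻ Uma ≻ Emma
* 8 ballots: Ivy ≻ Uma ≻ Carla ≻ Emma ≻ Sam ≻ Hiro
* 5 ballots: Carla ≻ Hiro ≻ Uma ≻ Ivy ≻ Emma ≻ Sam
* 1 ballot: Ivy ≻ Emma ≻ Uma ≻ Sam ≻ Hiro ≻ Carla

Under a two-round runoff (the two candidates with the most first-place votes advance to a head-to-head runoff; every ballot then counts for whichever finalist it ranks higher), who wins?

Ivy

Round 1 first-place votes: Carla 5, Sam 2, Ivy 9, Uma 3, Emma 10, Hiro 0. Emma and Ivy advance.
Runoff: Emma is ranked above Ivy on 10 ballots, Ivy above Emma on 19.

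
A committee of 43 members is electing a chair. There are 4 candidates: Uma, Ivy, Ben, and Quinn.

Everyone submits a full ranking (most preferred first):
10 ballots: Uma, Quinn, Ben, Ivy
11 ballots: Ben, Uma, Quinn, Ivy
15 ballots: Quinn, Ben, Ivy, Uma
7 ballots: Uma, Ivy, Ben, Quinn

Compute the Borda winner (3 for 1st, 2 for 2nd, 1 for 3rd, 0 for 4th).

Ben

Uma: 10×3 + 11×2 + 15×0 + 7×3 = 73
Ivy: 10×0 + 11×0 + 15×1 + 7×2 = 29
Ben: 10×1 + 11×3 + 15×2 + 7×1 = 80
Quinn: 10×2 + 11×1 + 15×3 + 7×0 = 76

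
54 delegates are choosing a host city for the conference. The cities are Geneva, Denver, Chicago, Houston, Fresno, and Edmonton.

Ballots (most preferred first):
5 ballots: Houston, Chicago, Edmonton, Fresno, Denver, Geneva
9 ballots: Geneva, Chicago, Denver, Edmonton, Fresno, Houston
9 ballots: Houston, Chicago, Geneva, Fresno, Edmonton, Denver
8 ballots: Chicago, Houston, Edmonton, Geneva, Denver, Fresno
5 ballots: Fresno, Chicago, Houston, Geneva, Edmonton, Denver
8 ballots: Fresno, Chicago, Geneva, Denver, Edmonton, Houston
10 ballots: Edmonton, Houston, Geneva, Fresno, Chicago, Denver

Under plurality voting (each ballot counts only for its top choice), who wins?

Houston

First-place votes: Geneva 9, Denver 0, Chicago 8, Houston 14, Fresno 13, Edmonton 10.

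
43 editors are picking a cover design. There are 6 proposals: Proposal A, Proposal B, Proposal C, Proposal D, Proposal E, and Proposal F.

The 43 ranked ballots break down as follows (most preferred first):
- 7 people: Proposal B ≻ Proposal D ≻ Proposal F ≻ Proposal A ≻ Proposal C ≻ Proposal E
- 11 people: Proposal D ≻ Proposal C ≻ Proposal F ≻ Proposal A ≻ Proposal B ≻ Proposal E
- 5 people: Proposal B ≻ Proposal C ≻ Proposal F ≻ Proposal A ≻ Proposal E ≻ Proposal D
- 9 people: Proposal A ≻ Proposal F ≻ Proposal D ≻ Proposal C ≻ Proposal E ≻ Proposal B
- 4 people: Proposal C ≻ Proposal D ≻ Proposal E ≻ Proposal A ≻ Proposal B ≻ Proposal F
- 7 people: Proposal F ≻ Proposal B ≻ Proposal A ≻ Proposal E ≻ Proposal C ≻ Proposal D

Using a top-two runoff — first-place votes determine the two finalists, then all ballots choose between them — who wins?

Round 1 first-place votes: Proposal A 9, Proposal B 12, Proposal C 4, Proposal D 11, Proposal E 0, Proposal F 7. Proposal B and Proposal D advance.
Runoff: Proposal B is ranked above Proposal D on 19 ballots, Proposal D above Proposal B on 24.

Proposal D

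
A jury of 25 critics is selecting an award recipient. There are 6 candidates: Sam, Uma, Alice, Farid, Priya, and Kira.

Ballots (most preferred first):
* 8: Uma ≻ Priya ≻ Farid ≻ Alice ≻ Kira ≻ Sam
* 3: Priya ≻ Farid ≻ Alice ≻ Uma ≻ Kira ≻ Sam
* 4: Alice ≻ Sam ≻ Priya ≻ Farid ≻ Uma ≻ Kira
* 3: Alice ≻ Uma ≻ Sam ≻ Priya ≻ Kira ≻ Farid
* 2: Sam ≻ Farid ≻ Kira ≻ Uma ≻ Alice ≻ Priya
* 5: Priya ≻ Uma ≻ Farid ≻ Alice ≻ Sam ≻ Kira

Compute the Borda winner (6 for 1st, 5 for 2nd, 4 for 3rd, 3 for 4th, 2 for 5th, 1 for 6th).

Priya

Sam: 8×1 + 3×1 + 4×5 + 3×4 + 2×6 + 5×2 = 65
Uma: 8×6 + 3×3 + 4×2 + 3×5 + 2×3 + 5×5 = 111
Alice: 8×3 + 3×4 + 4×6 + 3×6 + 2×2 + 5×3 = 97
Farid: 8×4 + 3×5 + 4×3 + 3×1 + 2×5 + 5×4 = 92
Priya: 8×5 + 3×6 + 4×4 + 3×3 + 2×1 + 5×6 = 115
Kira: 8×2 + 3×2 + 4×1 + 3×2 + 2×4 + 5×1 = 45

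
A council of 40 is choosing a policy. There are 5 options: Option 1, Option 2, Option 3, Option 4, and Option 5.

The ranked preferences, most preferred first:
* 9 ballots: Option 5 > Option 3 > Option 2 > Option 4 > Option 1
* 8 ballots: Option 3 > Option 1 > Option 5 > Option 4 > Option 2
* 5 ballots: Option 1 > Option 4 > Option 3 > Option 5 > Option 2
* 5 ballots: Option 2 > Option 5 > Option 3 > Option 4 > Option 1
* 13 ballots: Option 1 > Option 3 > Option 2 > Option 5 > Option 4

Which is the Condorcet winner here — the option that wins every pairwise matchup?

Option 3

Option 3 vs Option 1: 22–18
Option 3 vs Option 2: 35–5
Option 3 vs Option 4: 35–5
Option 3 vs Option 5: 26–14
Option 3 beats every other option.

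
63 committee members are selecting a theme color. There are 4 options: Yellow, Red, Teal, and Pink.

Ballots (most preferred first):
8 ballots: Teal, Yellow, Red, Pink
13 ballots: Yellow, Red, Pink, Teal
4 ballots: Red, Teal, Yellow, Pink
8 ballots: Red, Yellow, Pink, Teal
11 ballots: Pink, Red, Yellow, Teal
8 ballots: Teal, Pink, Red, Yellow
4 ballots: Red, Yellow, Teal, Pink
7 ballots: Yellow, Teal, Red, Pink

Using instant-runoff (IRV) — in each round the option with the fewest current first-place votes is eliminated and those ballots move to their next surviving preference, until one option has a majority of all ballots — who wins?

Round 1: Yellow 20, Red 16, Teal 16, Pink 11. Pink eliminated.
Round 2: Yellow 20, Red 27, Teal 16. Teal eliminated.
Round 3: Yellow 28, Red 35. Red has a majority (≥32).

Red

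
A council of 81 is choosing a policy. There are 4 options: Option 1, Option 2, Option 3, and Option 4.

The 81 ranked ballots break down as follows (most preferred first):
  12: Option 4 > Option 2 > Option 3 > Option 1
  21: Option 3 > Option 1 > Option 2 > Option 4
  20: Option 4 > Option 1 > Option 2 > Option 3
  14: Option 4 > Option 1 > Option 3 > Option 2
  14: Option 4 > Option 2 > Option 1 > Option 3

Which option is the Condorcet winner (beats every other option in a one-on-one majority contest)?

Option 4

Option 4 vs Option 1: 60–21
Option 4 vs Option 2: 60–21
Option 4 vs Option 3: 60–21
Option 4 beats every other option.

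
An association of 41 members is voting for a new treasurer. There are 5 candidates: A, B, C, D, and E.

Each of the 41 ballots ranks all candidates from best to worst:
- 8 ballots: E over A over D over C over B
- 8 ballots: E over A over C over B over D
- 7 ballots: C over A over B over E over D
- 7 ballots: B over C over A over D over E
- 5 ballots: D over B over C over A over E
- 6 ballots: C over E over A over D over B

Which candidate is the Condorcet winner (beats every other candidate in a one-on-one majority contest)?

C

C vs A: 25–16
C vs B: 29–12
C vs D: 28–13
C vs E: 25–16
C beats every other candidate.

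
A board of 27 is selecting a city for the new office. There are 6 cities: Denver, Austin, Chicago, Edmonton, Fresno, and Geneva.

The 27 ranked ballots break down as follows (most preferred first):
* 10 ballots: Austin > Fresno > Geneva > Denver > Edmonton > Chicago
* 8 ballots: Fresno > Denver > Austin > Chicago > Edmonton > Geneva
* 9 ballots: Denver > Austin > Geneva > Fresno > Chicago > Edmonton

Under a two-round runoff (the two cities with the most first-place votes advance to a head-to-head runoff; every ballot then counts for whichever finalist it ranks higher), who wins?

Round 1 first-place votes: Denver 9, Austin 10, Chicago 0, Edmonton 0, Fresno 8, Geneva 0. Austin and Denver advance.
Runoff: Austin is ranked above Denver on 10 ballots, Denver above Austin on 17.

Denver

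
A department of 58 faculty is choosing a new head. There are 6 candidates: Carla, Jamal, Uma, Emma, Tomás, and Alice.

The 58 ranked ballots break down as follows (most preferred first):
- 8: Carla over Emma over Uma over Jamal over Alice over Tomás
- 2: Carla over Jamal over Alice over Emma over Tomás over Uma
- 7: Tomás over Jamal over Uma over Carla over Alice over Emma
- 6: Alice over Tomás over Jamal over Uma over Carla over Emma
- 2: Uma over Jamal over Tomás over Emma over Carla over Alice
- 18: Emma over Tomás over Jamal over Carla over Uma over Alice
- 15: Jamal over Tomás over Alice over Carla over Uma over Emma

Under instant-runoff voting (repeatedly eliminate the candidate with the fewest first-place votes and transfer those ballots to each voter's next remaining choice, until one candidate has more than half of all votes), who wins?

Round 1: Carla 10, Jamal 15, Uma 2, Emma 18, Tomás 7, Alice 6. Uma eliminated.
Round 2: Carla 10, Jamal 17, Emma 18, Tomás 7, Alice 6. Alice eliminated.
Round 3: Carla 10, Jamal 17, Emma 18, Tomás 13. Carla eliminated.
Round 4: Jamal 19, Emma 26, Tomás 13. Tomás eliminated.
Round 5: Jamal 32, Emma 26. Jamal has a majority (≥30).

Jamal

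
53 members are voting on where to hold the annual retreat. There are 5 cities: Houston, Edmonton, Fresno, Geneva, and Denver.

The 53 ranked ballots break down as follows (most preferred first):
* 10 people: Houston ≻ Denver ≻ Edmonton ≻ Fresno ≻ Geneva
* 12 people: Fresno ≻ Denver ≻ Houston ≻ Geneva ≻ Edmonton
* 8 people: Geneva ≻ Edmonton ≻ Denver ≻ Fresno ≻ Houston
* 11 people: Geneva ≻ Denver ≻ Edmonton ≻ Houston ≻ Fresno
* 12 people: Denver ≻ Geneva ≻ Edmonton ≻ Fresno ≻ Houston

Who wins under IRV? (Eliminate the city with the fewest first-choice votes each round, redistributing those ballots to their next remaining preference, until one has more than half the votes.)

Denver

Round 1: Houston 10, Edmonton 0, Fresno 12, Geneva 19, Denver 12. Edmonton eliminated.
Round 2: Houston 10, Fresno 12, Geneva 19, Denver 12. Houston eliminated.
Round 3: Fresno 12, Geneva 19, Denver 22. Fresno eliminated.
Round 4: Geneva 19, Denver 34. Denver has a majority (≥27).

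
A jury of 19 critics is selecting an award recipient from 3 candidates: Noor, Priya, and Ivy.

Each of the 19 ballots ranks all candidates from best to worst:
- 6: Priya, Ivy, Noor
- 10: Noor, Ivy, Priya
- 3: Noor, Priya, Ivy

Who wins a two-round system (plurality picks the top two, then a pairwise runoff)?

Noor

Round 1 first-place votes: Noor 13, Priya 6, Ivy 0. Noor and Priya advance.
Runoff: Noor is ranked above Priya on 13 ballots, Priya above Noor on 6.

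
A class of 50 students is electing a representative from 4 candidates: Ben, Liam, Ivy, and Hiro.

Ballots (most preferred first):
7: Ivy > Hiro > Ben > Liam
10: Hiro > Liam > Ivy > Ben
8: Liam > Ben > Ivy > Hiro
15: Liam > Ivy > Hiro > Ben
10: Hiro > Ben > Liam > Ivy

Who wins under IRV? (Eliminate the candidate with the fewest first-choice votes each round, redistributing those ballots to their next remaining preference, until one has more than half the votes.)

Round 1: Ben 0, Liam 23, Ivy 7, Hiro 20. Ben eliminated.
Round 2: Liam 23, Ivy 7, Hiro 20. Ivy eliminated.
Round 3: Liam 23, Hiro 27. Hiro has a majority (≥26).

Hiro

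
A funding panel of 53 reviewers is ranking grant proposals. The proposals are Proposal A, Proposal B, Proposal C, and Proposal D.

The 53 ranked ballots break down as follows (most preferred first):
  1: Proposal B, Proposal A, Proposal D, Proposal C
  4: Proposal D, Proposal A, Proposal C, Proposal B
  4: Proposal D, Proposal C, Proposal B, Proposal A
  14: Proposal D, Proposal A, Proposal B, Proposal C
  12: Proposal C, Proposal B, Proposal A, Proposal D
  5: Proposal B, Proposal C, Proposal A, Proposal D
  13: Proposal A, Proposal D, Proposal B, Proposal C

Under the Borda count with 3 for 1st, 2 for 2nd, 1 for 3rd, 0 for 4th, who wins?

Proposal A: 1×2 + 4×2 + 4×0 + 14×2 + 12×1 + 5×1 + 13×3 = 94
Proposal B: 1×3 + 4×0 + 4×1 + 14×1 + 12×2 + 5×3 + 13×1 = 73
Proposal C: 1×0 + 4×1 + 4×2 + 14×0 + 12×3 + 5×2 + 13×0 = 58
Proposal D: 1×1 + 4×3 + 4×3 + 14×3 + 12×0 + 5×0 + 13×2 = 93

Proposal A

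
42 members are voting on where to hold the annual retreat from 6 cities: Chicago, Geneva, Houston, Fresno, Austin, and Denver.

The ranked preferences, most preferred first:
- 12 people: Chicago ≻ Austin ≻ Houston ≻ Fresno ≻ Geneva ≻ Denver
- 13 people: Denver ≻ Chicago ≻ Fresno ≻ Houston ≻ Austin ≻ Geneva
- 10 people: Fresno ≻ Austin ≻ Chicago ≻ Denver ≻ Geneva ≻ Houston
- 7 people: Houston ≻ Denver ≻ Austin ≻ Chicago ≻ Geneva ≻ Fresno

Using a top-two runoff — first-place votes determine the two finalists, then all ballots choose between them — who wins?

Round 1 first-place votes: Chicago 12, Geneva 0, Houston 7, Fresno 10, Austin 0, Denver 13. Denver and Chicago advance.
Runoff: Denver is ranked above Chicago on 20 ballots, Chicago above Denver on 22.

Chicago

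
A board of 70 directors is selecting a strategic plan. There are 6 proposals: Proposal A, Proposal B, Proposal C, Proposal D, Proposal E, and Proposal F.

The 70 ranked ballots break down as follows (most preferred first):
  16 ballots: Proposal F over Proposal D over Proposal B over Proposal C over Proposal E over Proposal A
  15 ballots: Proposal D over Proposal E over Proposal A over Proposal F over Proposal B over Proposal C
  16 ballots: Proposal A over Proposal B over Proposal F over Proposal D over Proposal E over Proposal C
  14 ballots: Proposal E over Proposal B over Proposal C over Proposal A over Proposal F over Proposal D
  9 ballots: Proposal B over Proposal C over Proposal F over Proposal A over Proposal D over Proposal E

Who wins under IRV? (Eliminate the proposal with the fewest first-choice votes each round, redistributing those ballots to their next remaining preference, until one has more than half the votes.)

Proposal A

Round 1: Proposal A 16, Proposal B 9, Proposal C 0, Proposal D 15, Proposal E 14, Proposal F 16. Proposal C eliminated.
Round 2: Proposal A 16, Proposal B 9, Proposal D 15, Proposal E 14, Proposal F 16. Proposal B eliminated.
Round 3: Proposal A 16, Proposal D 15, Proposal E 14, Proposal F 25. Proposal E eliminated.
Round 4: Proposal A 30, Proposal D 15, Proposal F 25. Proposal D eliminated.
Round 5: Proposal A 45, Proposal F 25. Proposal A has a majority (≥36).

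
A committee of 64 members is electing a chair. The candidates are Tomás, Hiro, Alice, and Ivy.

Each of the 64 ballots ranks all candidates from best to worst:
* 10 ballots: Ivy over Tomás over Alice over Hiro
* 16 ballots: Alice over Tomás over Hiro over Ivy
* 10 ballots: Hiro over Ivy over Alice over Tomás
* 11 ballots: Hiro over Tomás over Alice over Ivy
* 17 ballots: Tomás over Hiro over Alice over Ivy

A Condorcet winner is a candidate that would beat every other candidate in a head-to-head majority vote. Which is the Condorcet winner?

Tomás

Tomás vs Hiro: 43–21
Tomás vs Alice: 38–26
Tomás vs Ivy: 44–20
Tomás beats every other candidate.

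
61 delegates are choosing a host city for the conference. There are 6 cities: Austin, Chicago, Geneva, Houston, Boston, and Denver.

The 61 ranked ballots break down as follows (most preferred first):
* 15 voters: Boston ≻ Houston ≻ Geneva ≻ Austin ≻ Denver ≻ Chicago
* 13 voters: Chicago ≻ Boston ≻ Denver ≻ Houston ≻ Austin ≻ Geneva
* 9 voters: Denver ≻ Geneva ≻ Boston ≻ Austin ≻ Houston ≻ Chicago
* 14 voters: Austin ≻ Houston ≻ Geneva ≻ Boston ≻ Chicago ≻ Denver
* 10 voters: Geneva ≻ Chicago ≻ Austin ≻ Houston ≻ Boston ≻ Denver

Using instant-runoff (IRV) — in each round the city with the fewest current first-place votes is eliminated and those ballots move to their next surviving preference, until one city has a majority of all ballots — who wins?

Geneva

Round 1: Austin 14, Chicago 13, Geneva 10, Houston 0, Boston 15, Denver 9. Houston eliminated.
Round 2: Austin 14, Chicago 13, Geneva 10, Boston 15, Denver 9. Denver eliminated.
Round 3: Austin 14, Chicago 13, Geneva 19, Boston 15. Chicago eliminated.
Round 4: Austin 14, Geneva 19, Boston 28. Austin eliminated.
Round 5: Geneva 33, Boston 28. Geneva has a majority (≥31).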